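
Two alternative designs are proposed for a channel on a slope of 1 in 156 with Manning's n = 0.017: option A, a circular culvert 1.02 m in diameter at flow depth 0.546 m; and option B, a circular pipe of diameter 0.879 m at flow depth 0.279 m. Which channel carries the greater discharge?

Channel A: For a circular section of diameter D = 1.02 m at depth y = 0.546 m, the central angle is θ = 2 arccos(1 − 2y/D) = 3.283 rad. Then A = (D²/8)(θ − sin θ) = 0.4453 m² and P = Dθ/2 = 1.674 m. Hydraulic radius R = A/P = 0.4453/1.674 = 0.2659 m. Q_A = (1/0.017)·0.4453·0.2659^(2/3)·√0.00641 = 0.8672 m³/s.
Channel B: For a circular section of diameter D = 0.879 m at depth y = 0.279 m, the central angle is θ = 2 arccos(1 − 2y/D) = 2.394 rad. Then A = (D²/8)(θ − sin θ) = 0.1655 m² and P = Dθ/2 = 1.052 m. Hydraulic radius R = A/P = 0.1655/1.052 = 0.1573 m. Q_B = (1/0.017)·0.1655·0.1573^(2/3)·√0.00641 = 0.2272 m³/s.
Q_A = 0.8672 m³/s vs Q_B = 0.2272 m³/s, so channel A carries more.

channel A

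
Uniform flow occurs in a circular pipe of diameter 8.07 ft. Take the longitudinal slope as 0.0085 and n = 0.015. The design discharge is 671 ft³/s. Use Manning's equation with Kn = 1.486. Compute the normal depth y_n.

y_n = 5.98 ft

Manning's equation rearranged: A R^(2/3) = nQ / (1.486·√S) = 0.015 × 671 / (1.486 × √0.0085) = 73.47.
Trying y = 7.36 ft: A R^(2/3) = 87.45 — high.
Trying y = 4.07 ft: A R^(2/3) = 41.44 — low.
Trying y = 5.98 ft: A R^(2/3) = 73.42 — matches.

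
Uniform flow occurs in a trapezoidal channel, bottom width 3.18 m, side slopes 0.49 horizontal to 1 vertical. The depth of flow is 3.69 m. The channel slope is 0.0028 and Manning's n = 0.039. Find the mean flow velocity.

V = 1.87 m/s

With bottom width b = 3.18 m and side slope z = 0.49: A = (b + zy)y = (3.18 + 0.49×3.69)×3.69 = 18.41 m²; P = b + 2y√(1+z²) = 3.18 + 2×3.69×1.114 = 11.4 m.
Hydraulic radius R = A/P = 18.41/11.4 = 1.615 m.
From Manning's equation, V = (1/n) R^(2/3) S^(1/2) = (1/0.039) × 1.615^(2/3) × 0.0028^(1/2) = 1.87 m/s.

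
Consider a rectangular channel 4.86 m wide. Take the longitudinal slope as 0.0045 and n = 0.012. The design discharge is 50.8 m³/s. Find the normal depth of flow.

Manning's equation rearranged: A R^(2/3) = nQ / (1·√S) = 0.012 × 50.8 / (√0.0045) = 9.087.
At y = 1.98 m: A R^(2/3) = 10.2 — too large.
At y = 1.82 m: A R^(2/3) = 9.083 — close enough.

y_n = 1.82 m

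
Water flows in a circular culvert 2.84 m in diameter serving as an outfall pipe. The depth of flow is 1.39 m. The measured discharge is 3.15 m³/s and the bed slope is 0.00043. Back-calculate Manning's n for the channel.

n = 0.016

For a circular section of diameter D = 2.84 m at depth y = 1.39 m, the central angle is θ = 2 arccos(1 − 2y/D) = 3.099 rad. Then A = (D²/8)(θ − sin θ) = 3.082 m² and P = Dθ/2 = 4.401 m.
Hydraulic radius R = A/P = 3.082/4.401 = 0.7003 m.
Rearranging Manning's equation: n = (1/Q) A R^(2/3) S^(1/2) = (1/3.15) × 3.082 × 0.7003^(2/3) × √0.00043 = 0.016.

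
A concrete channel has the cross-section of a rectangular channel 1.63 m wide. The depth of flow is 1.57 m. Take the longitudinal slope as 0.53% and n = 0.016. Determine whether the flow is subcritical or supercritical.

subcritical

Flow area A = b·y = 1.63 × 1.57 = 2.559 m². Wetted perimeter P = b + 2y = 1.63 + 2×1.57 = 4.77 m.
Hydraulic radius R = A/P = 2.559/4.77 = 0.5365 m.
V = (1/n) R^(2/3) √S = (1/0.016) × 0.5365^(2/3) × √0.0053 = 3.004 m/s. Hydraulic depth D_h = A/T = 2.559/1.63 = 1.57 m.
Froude number Fr = V/√(g·D_h) = 3.004/√(9.81×1.57) = 0.766, which is less than 1, so the flow is subcritical.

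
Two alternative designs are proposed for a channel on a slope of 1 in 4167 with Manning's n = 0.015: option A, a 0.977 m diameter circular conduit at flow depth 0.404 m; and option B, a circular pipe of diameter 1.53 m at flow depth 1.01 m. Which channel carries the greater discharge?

Channel A: For a circular section of diameter D = 0.977 m at depth y = 0.404 m, the central angle is θ = 2 arccos(1 − 2y/D) = 2.794 rad. Then A = (D²/8)(θ − sin θ) = 0.2927 m² and P = Dθ/2 = 1.365 m. Hydraulic radius R = A/P = 0.2927/1.365 = 0.2145 m. Q_A = (1/0.015)·0.2927·0.2145^(2/3)·√0.00024 = 0.1083 m³/s.
Channel B: For a circular section of diameter D = 1.53 m at depth y = 1.01 m, the central angle is θ = 2 arccos(1 − 2y/D) = 3.794 rad. Then A = (D²/8)(θ − sin θ) = 1.288 m² and P = Dθ/2 = 2.902 m. Hydraulic radius R = A/P = 1.288/2.902 = 0.4437 m. Q_B = (1/0.015)·1.288·0.4437^(2/3)·√0.00024 = 0.7736 m³/s.
Q_A = 0.1083 m³/s vs Q_B = 0.7736 m³/s, so channel B carries more.

channel B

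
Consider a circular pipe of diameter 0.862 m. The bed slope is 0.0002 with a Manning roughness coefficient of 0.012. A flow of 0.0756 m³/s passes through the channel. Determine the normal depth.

Manning's equation rearranged: A R^(2/3) = nQ / (1·√S) = 0.012 × 0.0756 / (√0.0002) = 0.06415.
Try y = 0.281 m: A R^(2/3) = 0.0482 — too small.
Try y = 0.406 m: A R^(2/3) = 0.09465 — too large.
Try y = 0.327 m: A R^(2/3) = 0.06412 — matches.

y_n = 0.327 m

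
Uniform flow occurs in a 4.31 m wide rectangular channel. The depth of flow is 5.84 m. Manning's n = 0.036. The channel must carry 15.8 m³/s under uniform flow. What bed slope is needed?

S = 0.000279

Flow area A = b·y = 4.31 × 5.84 = 25.17 m². Wetted perimeter P = b + 2y = 4.31 + 2×5.84 = 15.99 m.
Hydraulic radius R = A/P = 25.17/15.99 = 1.574 m.
From Manning's equation, S = [nQ / (1 A R^(2/3))]² = [0.036 × 15.8 / (1 × 25.17 × 1.574^(2/3))]² = 0.000279.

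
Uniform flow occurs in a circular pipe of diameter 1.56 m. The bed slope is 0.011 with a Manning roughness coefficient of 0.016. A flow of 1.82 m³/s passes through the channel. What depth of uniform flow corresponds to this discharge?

y_n = 0.556 m

Manning's equation rearranged: A R^(2/3) = nQ / (1·√S) = 0.016 × 1.82 / (√0.011) = 0.2776.
Try y = 0.463 m: A R^(2/3) = 0.1957 — short.
Try y = 0.618 m: A R^(2/3) = 0.3378 — over.
Try y = 0.556 m: A R^(2/3) = 0.2776 — matches.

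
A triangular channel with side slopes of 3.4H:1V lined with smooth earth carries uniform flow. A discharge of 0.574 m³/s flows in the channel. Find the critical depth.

At critical depth, Q² T / (g A³) = 1, i.e. A³/T = Q²/g = 0.574²/9.81 = 0.03359.
Try y = 0.402 m: A³/T = 0.06068 — too large.
Try y = 0.357 m: A³/T = 0.03352 — close enough.

y_c = 0.357 m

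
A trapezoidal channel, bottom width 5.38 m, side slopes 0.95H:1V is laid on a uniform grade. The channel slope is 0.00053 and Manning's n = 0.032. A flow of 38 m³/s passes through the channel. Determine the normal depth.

Manning's equation rearranged: A R^(2/3) = nQ / (1·√S) = 0.032 × 38 / (√0.00053) = 52.82.
At y = 4.04 m: A R^(2/3) = 64.01 — too large.
At y = 3.65 m: A R^(2/3) = 52.79 — ≈ 52.82.

y_n = 3.65 m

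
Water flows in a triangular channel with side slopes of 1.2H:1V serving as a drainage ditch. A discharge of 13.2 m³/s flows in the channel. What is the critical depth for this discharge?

At critical depth, Q² T / (g A³) = 1, i.e. A³/T = Q²/g = 13.2²/9.81 = 17.76.
At y = 1.58 m: A³/T = 7.09 — low.
At y = 2.07 m: A³/T = 27.36 — high.
At y = 1.9 m: A³/T = 17.83 — close enough.

y_c = 1.9 m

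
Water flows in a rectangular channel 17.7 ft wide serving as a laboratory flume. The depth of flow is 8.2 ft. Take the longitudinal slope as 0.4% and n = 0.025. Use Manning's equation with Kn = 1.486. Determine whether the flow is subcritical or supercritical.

Flow area A = b·y = 17.7 × 8.2 = 145.1 ft². Wetted perimeter P = b + 2y = 17.7 + 2×8.2 = 34.1 ft.
Hydraulic radius R = A/P = 145.1/34.1 = 4.256 ft.
V = (1.486/n) R^(2/3) √S = (1.486/0.025) × 4.256^(2/3) × √0.004 = 9.873 ft/s. Hydraulic depth D_h = A/T = 145.1/17.7 = 8.2 ft.
Froude number Fr = V/√(g·D_h) = 9.873/√(32.2×8.2) = 0.608, which is less than 1, so the flow is subcritical.

subcritical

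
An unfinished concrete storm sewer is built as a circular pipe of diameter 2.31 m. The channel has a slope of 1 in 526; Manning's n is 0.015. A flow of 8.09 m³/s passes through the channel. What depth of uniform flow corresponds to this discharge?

Manning's equation rearranged: A R^(2/3) = nQ / (1·√S) = 0.015 × 8.09 / (√0.001901) = 2.783.
At y = 2.15 m: A R^(2/3) = 3.125 — high.
At y = 1.42 m: A R^(2/3) = 2.026 — low.
At y = 1.81 m: A R^(2/3) = 2.782 — close enough.

y_n = 1.81 m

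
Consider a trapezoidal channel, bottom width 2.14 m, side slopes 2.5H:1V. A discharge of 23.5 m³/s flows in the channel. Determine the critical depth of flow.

At critical depth, Q² T / (g A³) = 1, i.e. A³/T = Q²/g = 23.5²/9.81 = 56.29.
Trying y = 1.03 m: A³/T = 15.71 — too small.
Trying y = 1.8 m: A³/T = 153.3 — too large.
Trying y = 1.42 m: A³/T = 57.09 — ≈ 56.29.

y_c = 1.42 m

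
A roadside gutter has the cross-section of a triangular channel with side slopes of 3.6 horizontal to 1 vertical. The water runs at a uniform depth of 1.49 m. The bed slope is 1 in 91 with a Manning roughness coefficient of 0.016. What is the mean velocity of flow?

V = 5.25 m/s

For a triangular section with side slope z = 3.6: A = zy² = 3.6×1.49² = 7.992 m²; P = 2y√(1+z²) = 2×1.49×3.736 = 11.13 m.
Hydraulic radius R = A/P = 7.992/11.13 = 0.7178 m.
From Manning's equation, V = (1/n) R^(2/3) S^(1/2) = (1/0.016) × 0.7178^(2/3) × 0.01099^(1/2) = 5.25 m/s.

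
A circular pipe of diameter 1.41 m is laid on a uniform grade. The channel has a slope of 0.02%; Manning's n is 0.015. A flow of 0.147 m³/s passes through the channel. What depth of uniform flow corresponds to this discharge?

y_n = 0.428 m

Manning's equation rearranged: A R^(2/3) = nQ / (1·√S) = 0.015 × 0.147 / (√0.0002) = 0.1559.
Try y = 0.476 m: A R^(2/3) = 0.1914 — over.
Try y = 0.367 m: A R^(2/3) = 0.1156 — short.
Try y = 0.428 m: A R^(2/3) = 0.1561 — close enough.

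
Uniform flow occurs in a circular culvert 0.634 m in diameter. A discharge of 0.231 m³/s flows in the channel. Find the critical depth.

y_c = 0.306 m

At critical depth, Q² T / (g A³) = 1, i.e. A³/T = Q²/g = 0.231²/9.81 = 0.005439.
Trying y = 0.386 m: A³/T = 0.01317 — high.
Trying y = 0.306 m: A³/T = 0.00542 — matches.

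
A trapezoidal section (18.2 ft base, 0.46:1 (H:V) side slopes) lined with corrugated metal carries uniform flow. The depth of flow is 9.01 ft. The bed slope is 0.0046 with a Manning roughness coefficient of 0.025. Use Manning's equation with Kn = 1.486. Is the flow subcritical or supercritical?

subcritical

With bottom width b = 18.2 ft and side slope z = 0.46: A = (b + zy)y = (18.2 + 0.46×9.01)×9.01 = 201.3 ft²; P = b + 2y√(1+z²) = 18.2 + 2×9.01×1.101 = 38.04 ft.
Hydraulic radius R = A/P = 201.3/38.04 = 5.293 ft.
V = (1.486/n) R^(2/3) √S = (1.486/0.025) × 5.293^(2/3) × √0.0046 = 12.24 ft/s. Hydraulic depth D_h = A/T = 201.3/26.49 = 7.6 ft.
Froude number Fr = V/√(g·D_h) = 12.24/√(32.2×7.6) = 0.783, which is less than 1, so the flow is subcritical.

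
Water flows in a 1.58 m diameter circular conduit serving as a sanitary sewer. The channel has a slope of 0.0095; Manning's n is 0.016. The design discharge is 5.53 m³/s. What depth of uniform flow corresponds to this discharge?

Manning's equation rearranged: A R^(2/3) = nQ / (1·√S) = 0.016 × 5.53 / (√0.0095) = 0.9078.
Trying y = 1.39 m: A R^(2/3) = 1.113 — high.
Trying y = 1.02 m: A R^(2/3) = 0.7906 — low.
Trying y = 1.13 m: A R^(2/3) = 0.9085 — close enough.

y_n = 1.13 m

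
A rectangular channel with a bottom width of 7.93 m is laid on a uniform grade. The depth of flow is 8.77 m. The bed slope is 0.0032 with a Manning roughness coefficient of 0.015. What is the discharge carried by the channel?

Flow area A = b·y = 7.93 × 8.77 = 69.55 m². Wetted perimeter P = b + 2y = 7.93 + 2×8.77 = 25.47 m.
Hydraulic radius R = A/P = 69.55/25.47 = 2.731 m.
Manning's equation: Q = (1/n) A R^(2/3) S^(1/2) = (1/0.015) × 69.55 × 2.731^(2/3) × 0.0032^(1/2) = 512 m³/s.

Q = 512 m³/s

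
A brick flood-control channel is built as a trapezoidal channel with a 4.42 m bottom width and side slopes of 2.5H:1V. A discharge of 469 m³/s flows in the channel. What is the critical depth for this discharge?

At critical depth, Q² T / (g A³) = 1, i.e. A³/T = Q²/g = 469²/9.81 = 22420.
Trying y = 4.57 m: A³/T = 13920 — short.
Trying y = 6.51 m: A³/T = 66140 — over.
Trying y = 5.1 m: A³/T = 22440 — ≈ 22420.

y_c = 5.1 m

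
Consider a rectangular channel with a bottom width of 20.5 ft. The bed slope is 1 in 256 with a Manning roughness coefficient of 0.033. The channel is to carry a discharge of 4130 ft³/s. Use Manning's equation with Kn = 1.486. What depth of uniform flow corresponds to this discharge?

Manning's equation rearranged: A R^(2/3) = nQ / (1.486·√S) = 0.033 × 4130 / (1.486 × √0.003906) = 1467.
Trying y = 16.1 ft: A R^(2/3) = 1121 — low.
Trying y = 24.2 ft: A R^(2/3) = 1850 — high.
Trying y = 20 ft: A R^(2/3) = 1468 — close enough.

y_n = 20 ft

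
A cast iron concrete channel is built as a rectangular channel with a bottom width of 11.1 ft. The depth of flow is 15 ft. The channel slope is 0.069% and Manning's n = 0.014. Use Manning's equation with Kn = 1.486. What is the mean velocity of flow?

Flow area A = b·y = 11.1 × 15 = 166.5 ft². Wetted perimeter P = b + 2y = 11.1 + 2×15 = 41.1 ft.
Hydraulic radius R = A/P = 166.5/41.1 = 4.051 ft.
From Manning's equation, V = (1.486/n) R^(2/3) S^(1/2) = (1.486/0.014) × 4.051^(2/3) × 0.00069^(1/2) = 7.09 ft/s.

V = 7.09 ft/s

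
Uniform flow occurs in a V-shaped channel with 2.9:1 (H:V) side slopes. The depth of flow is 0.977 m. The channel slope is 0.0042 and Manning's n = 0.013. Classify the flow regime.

For a triangular section with side slope z = 2.9: A = zy² = 2.9×0.977² = 2.768 m²; P = 2y√(1+z²) = 2×0.977×3.068 = 5.994 m.
Hydraulic radius R = A/P = 2.768/5.994 = 0.4618 m.
V = (1/n) R^(2/3) √S = (1/0.013) × 0.4618^(2/3) × √0.0042 = 2.978 m/s. Hydraulic depth D_h = A/T = 2.768/5.667 = 0.4885 m.
Froude number Fr = V/√(g·D_h) = 2.978/√(9.81×0.4885) = 1.36, which is greater than 1, so the flow is supercritical.

supercritical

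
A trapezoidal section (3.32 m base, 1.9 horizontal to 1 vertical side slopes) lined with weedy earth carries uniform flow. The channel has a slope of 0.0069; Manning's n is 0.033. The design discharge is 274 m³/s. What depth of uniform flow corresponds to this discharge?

Manning's equation rearranged: A R^(2/3) = nQ / (1·√S) = 0.033 × 274 / (√0.0069) = 108.9.
Trying y = 3.54 m: A R^(2/3) = 54.94 — too small.
Trying y = 5.78 m: A R^(2/3) = 169.6 — too large.
Trying y = 4.78 m: A R^(2/3) = 108.8 — close enough.

y_n = 4.78 m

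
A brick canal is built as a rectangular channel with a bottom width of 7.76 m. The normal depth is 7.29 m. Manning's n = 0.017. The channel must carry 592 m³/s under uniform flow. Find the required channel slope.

Flow area A = b·y = 7.76 × 7.29 = 56.57 m². Wetted perimeter P = b + 2y = 7.76 + 2×7.29 = 22.34 m.
Hydraulic radius R = A/P = 56.57/22.34 = 2.532 m.
From Manning's equation, S = [nQ / (1 A R^(2/3))]² = [0.017 × 592 / (1 × 56.57 × 2.532^(2/3))]² = 0.00917.

S = 0.00917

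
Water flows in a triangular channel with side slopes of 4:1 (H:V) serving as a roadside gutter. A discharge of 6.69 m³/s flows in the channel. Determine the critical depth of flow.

At critical depth, Q² T / (g A³) = 1, i.e. A³/T = Q²/g = 6.69²/9.81 = 4.562.
Trying y = 0.622 m: A³/T = 0.7448 — too small.
Trying y = 0.894 m: A³/T = 4.569 — matches.

y_c = 0.894 m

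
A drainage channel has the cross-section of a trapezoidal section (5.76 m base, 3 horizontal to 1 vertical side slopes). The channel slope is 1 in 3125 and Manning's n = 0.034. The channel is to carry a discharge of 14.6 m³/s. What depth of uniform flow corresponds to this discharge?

y_n = 2 m

Manning's equation rearranged: A R^(2/3) = nQ / (1·√S) = 0.034 × 14.6 / (√0.00032) = 27.75.
Try y = 2.51 m: A R^(2/3) = 44.52 — over.
Try y = 1.78 m: A R^(2/3) = 21.83 — short.
Try y = 2 m: A R^(2/3) = 27.69 — close enough.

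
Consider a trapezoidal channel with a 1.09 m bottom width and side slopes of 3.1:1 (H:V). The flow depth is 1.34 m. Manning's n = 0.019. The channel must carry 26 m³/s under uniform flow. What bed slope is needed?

S = 0.00772

With bottom width b = 1.09 m and side slope z = 3.1: A = (b + zy)y = (1.09 + 3.1×1.34)×1.34 = 7.027 m²; P = b + 2y√(1+z²) = 1.09 + 2×1.34×3.257 = 9.82 m.
Hydraulic radius R = A/P = 7.027/9.82 = 0.7156 m.
From Manning's equation, S = [nQ / (1 A R^(2/3))]² = [0.019 × 26 / (1 × 7.027 × 0.7156^(2/3))]² = 0.00772.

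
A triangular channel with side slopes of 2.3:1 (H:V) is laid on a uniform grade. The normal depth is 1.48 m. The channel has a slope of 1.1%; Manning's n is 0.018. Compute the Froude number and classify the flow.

supercritical

For a triangular section with side slope z = 2.3: A = zy² = 2.3×1.48² = 5.038 m²; P = 2y√(1+z²) = 2×1.48×2.508 = 7.424 m.
Hydraulic radius R = A/P = 5.038/7.424 = 0.6786 m.
V = (1/n) R^(2/3) √S = (1/0.018) × 0.6786^(2/3) × √0.011 = 4.5 m/s. Hydraulic depth D_h = A/T = 5.038/6.808 = 0.74 m.
Froude number Fr = V/√(g·D_h) = 4.5/√(9.81×0.74) = 1.67, which is greater than 1, so the flow is supercritical.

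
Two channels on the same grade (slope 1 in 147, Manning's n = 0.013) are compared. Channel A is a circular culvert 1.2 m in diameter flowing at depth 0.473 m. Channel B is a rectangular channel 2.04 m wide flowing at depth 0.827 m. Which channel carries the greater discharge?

channel B

Channel A: For a circular section of diameter D = 1.2 m at depth y = 0.473 m, the central angle is θ = 2 arccos(1 − 2y/D) = 2.715 rad. Then A = (D²/8)(θ − sin θ) = 0.4142 m² and P = Dθ/2 = 1.629 m. Hydraulic radius R = A/P = 0.4142/1.629 = 0.2543 m. Q_A = (1/0.013)·0.4142·0.2543^(2/3)·√0.006803 = 1.055 m³/s.
Channel B: Flow area A = b·y = 2.04 × 0.827 = 1.687 m². Wetted perimeter P = b + 2y = 2.04 + 2×0.827 = 3.694 m. Hydraulic radius R = A/P = 1.687/3.694 = 0.4567 m. Q_B = (1/0.013)·1.687·0.4567^(2/3)·√0.006803 = 6.348 m³/s.
Q_A = 1.055 m³/s vs Q_B = 6.348 m³/s, so channel B carries more.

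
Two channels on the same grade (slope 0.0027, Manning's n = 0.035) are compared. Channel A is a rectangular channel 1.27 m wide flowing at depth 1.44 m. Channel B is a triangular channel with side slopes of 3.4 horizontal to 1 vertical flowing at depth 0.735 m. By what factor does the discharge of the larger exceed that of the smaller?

Channel A: Flow area A = b·y = 1.27 × 1.44 = 1.829 m². Wetted perimeter P = b + 2y = 1.27 + 2×1.44 = 4.15 m. Hydraulic radius R = A/P = 1.829/4.15 = 0.4407 m. Q_A = (1/0.035)·1.829·0.4407^(2/3)·√0.0027 = 1.572 m³/s.
Channel B: For a triangular section with side slope z = 3.4: A = zy² = 3.4×0.735² = 1.837 m²; P = 2y√(1+z²) = 2×0.735×3.544 = 5.21 m. Hydraulic radius R = A/P = 1.837/5.21 = 0.3526 m. Q_B = (1/0.035)·1.837·0.3526^(2/3)·√0.0027 = 1.361 m³/s.
The larger discharge is 1.572 m³/s and the smaller is 1.361 m³/s; the ratio is 1.16.

1.16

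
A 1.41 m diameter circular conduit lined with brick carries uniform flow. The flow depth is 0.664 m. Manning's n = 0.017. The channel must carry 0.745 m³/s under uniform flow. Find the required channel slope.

For a circular section of diameter D = 1.41 m at depth y = 0.664 m, the central angle is θ = 2 arccos(1 − 2y/D) = 3.025 rad. Then A = (D²/8)(θ − sin θ) = 0.7229 m² and P = Dθ/2 = 2.133 m.
Hydraulic radius R = A/P = 0.7229/2.133 = 0.339 m.
From Manning's equation, S = [nQ / (1 A R^(2/3))]² = [0.017 × 0.745 / (1 × 0.7229 × 0.339^(2/3))]² = 0.0013.

S = 0.0013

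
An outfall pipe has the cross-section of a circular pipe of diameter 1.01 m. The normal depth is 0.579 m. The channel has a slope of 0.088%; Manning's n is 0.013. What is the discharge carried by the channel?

For a circular section of diameter D = 1.01 m at depth y = 0.579 m, the central angle is θ = 2 arccos(1 − 2y/D) = 3.436 rad. Then A = (D²/8)(θ − sin θ) = 0.4751 m² and P = Dθ/2 = 1.735 m.
Hydraulic radius R = A/P = 0.4751/1.735 = 0.2738 m.
Manning's equation: Q = (1/n) A R^(2/3) S^(1/2) = (1/0.013) × 0.4751 × 0.2738^(2/3) × 0.00088^(1/2) = 0.457 m³/s.

Q = 0.457 m³/s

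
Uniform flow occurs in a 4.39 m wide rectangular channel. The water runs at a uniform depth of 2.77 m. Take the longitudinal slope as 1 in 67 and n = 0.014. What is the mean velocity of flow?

V = 9.99 m/s

Flow area A = b·y = 4.39 × 2.77 = 12.16 m². Wetted perimeter P = b + 2y = 4.39 + 2×2.77 = 9.93 m.
Hydraulic radius R = A/P = 12.16/9.93 = 1.225 m.
From Manning's equation, V = (1/n) R^(2/3) S^(1/2) = (1/0.014) × 1.225^(2/3) × 0.01493^(1/2) = 9.99 m/s.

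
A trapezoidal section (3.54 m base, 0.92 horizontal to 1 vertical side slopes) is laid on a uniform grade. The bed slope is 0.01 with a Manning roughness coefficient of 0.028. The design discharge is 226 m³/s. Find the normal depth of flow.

y_n = 4.68 m

Manning's equation rearranged: A R^(2/3) = nQ / (1·√S) = 0.028 × 226 / (√0.01) = 63.28.
At y = 5.98 m: A R^(2/3) = 105.7 — too large.
At y = 4.01 m: A R^(2/3) = 46.14 — too small.
At y = 4.68 m: A R^(2/3) = 63.2 — ≈ 63.28.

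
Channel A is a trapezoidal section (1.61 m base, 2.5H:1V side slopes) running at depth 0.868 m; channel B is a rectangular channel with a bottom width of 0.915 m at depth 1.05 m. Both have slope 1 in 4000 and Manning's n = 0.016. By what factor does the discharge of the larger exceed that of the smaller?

Channel A: With bottom width b = 1.61 m and side slope z = 2.5: A = (b + zy)y = (1.61 + 2.5×0.868)×0.868 = 3.281 m²; P = b + 2y√(1+z²) = 1.61 + 2×0.868×2.693 = 6.284 m. Hydraulic radius R = A/P = 3.281/6.284 = 0.5221 m. Q_A = (1/0.016)·3.281·0.5221^(2/3)·√0.00025 = 2.102 m³/s.
Channel B: Flow area A = b·y = 0.915 × 1.05 = 0.9608 m². Wetted perimeter P = b + 2y = 0.915 + 2×1.05 = 3.015 m. Hydraulic radius R = A/P = 0.9608/3.015 = 0.3187 m. Q_B = (1/0.016)·0.9608·0.3187^(2/3)·√0.00025 = 0.4429 m³/s.
The larger discharge is 2.102 m³/s and the smaller is 0.4429 m³/s; the ratio is 4.75.

4.75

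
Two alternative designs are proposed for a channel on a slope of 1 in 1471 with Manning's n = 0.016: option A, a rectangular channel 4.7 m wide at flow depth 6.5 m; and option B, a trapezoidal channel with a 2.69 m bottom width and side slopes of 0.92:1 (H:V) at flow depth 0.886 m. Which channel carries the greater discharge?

channel A

Channel A: Flow area A = b·y = 4.7 × 6.5 = 30.55 m². Wetted perimeter P = b + 2y = 4.7 + 2×6.5 = 17.7 m. Hydraulic radius R = A/P = 30.55/17.7 = 1.726 m. Q_A = (1/0.016)·30.55·1.726^(2/3)·√0.0006798 = 71.63 m³/s.
Channel B: With bottom width b = 2.69 m and side slope z = 0.92: A = (b + zy)y = (2.69 + 0.92×0.886)×0.886 = 3.106 m²; P = b + 2y√(1+z²) = 2.69 + 2×0.886×1.359 = 5.098 m. Hydraulic radius R = A/P = 3.106/5.098 = 0.6092 m. Q_B = (1/0.016)·3.106·0.6092^(2/3)·√0.0006798 = 3.637 m³/s.
Q_A = 71.63 m³/s vs Q_B = 3.637 m³/s, so channel A carries more.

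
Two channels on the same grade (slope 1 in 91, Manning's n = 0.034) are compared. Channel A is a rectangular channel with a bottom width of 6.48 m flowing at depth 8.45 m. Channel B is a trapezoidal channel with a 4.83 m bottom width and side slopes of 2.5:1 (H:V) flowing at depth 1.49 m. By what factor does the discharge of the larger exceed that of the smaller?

Channel A: Flow area A = b·y = 6.48 × 8.45 = 54.76 m². Wetted perimeter P = b + 2y = 6.48 + 2×8.45 = 23.38 m. Hydraulic radius R = A/P = 54.76/23.38 = 2.342 m. Q_A = (1/0.034)·54.76·2.342^(2/3)·√0.01099 = 297.7 m³/s.
Channel B: With bottom width b = 4.83 m and side slope z = 2.5: A = (b + zy)y = (4.83 + 2.5×1.49)×1.49 = 12.75 m²; P = b + 2y√(1+z²) = 4.83 + 2×1.49×2.693 = 12.85 m. Hydraulic radius R = A/P = 12.75/12.85 = 0.9917 m. Q_B = (1/0.034)·12.75·0.9917^(2/3)·√0.01099 = 39.08 m³/s.
The larger discharge is 297.7 m³/s and the smaller is 39.08 m³/s; the ratio is 7.62.

7.62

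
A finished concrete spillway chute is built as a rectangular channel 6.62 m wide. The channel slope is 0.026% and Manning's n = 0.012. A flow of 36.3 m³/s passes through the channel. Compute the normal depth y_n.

y_n = 3.01 m

Manning's equation rearranged: A R^(2/3) = nQ / (1·√S) = 0.012 × 36.3 / (√0.00026) = 27.01.
Try y = 2.27 m: A R^(2/3) = 18.32 — too small.
Try y = 3.81 m: A R^(2/3) = 36.92 — too large.
Try y = 3.01 m: A R^(2/3) = 26.99 — matches.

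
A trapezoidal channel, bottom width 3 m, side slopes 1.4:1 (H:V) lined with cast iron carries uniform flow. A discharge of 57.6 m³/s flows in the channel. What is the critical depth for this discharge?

At critical depth, Q² T / (g A³) = 1, i.e. A³/T = Q²/g = 57.6²/9.81 = 338.2.
Trying y = 1.92 m: A³/T = 155.5 — short.
Trying y = 2.35 m: A³/T = 337.1 — ≈ 338.2.

y_c = 2.35 m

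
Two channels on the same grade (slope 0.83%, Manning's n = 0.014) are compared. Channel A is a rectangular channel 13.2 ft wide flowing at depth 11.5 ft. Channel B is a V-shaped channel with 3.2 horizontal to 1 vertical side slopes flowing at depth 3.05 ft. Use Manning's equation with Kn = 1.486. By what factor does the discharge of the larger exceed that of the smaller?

Channel A: Flow area A = b·y = 13.2 × 11.5 = 151.8 ft². Wetted perimeter P = b + 2y = 13.2 + 2×11.5 = 36.2 ft. Hydraulic radius R = A/P = 151.8/36.2 = 4.193 ft. Q_A = (1.486/0.014)·151.8·4.193^(2/3)·√0.0083 = 3817 ft³/s.
Channel B: For a triangular section with side slope z = 3.2: A = zy² = 3.2×3.05² = 29.77 ft²; P = 2y√(1+z²) = 2×3.05×3.353 = 20.45 ft. Hydraulic radius R = A/P = 29.77/20.45 = 1.456 ft. Q_B = (1.486/0.014)·29.77·1.456^(2/3)·√0.0083 = 369.7 ft³/s.
The larger discharge is 3817 ft³/s and the smaller is 369.7 ft³/s; the ratio is 10.3.

10.3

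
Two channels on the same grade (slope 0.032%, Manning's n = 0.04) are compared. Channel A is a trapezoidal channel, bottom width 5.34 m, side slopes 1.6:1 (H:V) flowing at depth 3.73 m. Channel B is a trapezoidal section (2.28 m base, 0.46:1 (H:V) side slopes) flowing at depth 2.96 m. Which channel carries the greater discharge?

Channel A: With bottom width b = 5.34 m and side slope z = 1.6: A = (b + zy)y = (5.34 + 1.6×3.73)×3.73 = 42.18 m²; P = b + 2y√(1+z²) = 5.34 + 2×3.73×1.887 = 19.42 m. Hydraulic radius R = A/P = 42.18/19.42 = 2.172 m. Q_A = (1/0.04)·42.18·2.172^(2/3)·√0.00032 = 31.64 m³/s.
Channel B: With bottom width b = 2.28 m and side slope z = 0.46: A = (b + zy)y = (2.28 + 0.46×2.96)×2.96 = 10.78 m²; P = b + 2y√(1+z²) = 2.28 + 2×2.96×1.101 = 8.796 m. Hydraulic radius R = A/P = 10.78/8.796 = 1.225 m. Q_B = (1/0.04)·10.78·1.225^(2/3)·√0.00032 = 5.52 m³/s.
Q_A = 31.64 m³/s vs Q_B = 5.52 m³/s, so channel A carries more.

channel A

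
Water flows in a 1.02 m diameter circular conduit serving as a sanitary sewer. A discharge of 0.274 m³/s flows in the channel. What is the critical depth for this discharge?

At critical depth, Q² T / (g A³) = 1, i.e. A³/T = Q²/g = 0.274²/9.81 = 0.007653.
At y = 0.203 m: A³/T = 0.001893 — short.
At y = 0.29 m: A³/T = 0.007612 — close enough.

y_c = 0.29 m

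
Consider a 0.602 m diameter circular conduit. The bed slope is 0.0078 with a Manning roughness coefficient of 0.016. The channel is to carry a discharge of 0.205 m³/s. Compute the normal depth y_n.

y_n = 0.287 m

Manning's equation rearranged: A R^(2/3) = nQ / (1·√S) = 0.016 × 0.205 / (√0.0078) = 0.03714.
Try y = 0.326 m: A R^(2/3) = 0.04599 — too large.
Try y = 0.217 m: A R^(2/3) = 0.02238 — too small.
Try y = 0.287 m: A R^(2/3) = 0.03711 — ≈ 0.03714.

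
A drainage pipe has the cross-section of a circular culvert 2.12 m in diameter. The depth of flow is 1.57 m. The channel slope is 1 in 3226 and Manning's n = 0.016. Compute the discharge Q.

For a circular section of diameter D = 2.12 m at depth y = 1.57 m, the central angle is θ = 2 arccos(1 − 2y/D) = 4.145 rad. Then A = (D²/8)(θ − sin θ) = 2.803 m² and P = Dθ/2 = 4.394 m.
Hydraulic radius R = A/P = 2.803/4.394 = 0.6379 m.
Manning's equation: Q = (1/n) A R^(2/3) S^(1/2) = (1/0.016) × 2.803 × 0.6379^(2/3) × 0.00031^(1/2) = 2.29 m³/s.

Q = 2.29 m³/s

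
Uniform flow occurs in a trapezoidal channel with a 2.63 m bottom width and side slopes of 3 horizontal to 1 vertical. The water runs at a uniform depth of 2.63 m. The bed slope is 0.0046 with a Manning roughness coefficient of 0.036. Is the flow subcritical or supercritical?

subcritical

With bottom width b = 2.63 m and side slope z = 3: A = (b + zy)y = (2.63 + 3×2.63)×2.63 = 27.67 m²; P = b + 2y√(1+z²) = 2.63 + 2×2.63×3.162 = 19.26 m.
Hydraulic radius R = A/P = 27.67/19.26 = 1.436 m.
V = (1/n) R^(2/3) √S = (1/0.036) × 1.436^(2/3) × √0.0046 = 2.398 m/s. Hydraulic depth D_h = A/T = 27.67/18.41 = 1.503 m.
Froude number Fr = V/√(g·D_h) = 2.398/√(9.81×1.503) = 0.625, which is less than 1, so the flow is subcritical.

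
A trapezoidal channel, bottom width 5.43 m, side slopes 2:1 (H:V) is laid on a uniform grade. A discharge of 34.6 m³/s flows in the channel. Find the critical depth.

y_c = 1.35 m

At critical depth, Q² T / (g A³) = 1, i.e. A³/T = Q²/g = 34.6²/9.81 = 122.
At y = 1.62 m: A³/T = 232.6 — over.
At y = 1.35 m: A³/T = 122.1 — close enough.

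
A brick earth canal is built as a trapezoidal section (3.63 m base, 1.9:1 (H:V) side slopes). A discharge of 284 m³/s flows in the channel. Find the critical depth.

At critical depth, Q² T / (g A³) = 1, i.e. A³/T = Q²/g = 284²/9.81 = 8222.
Try y = 3.61 m: A³/T = 3129 — too small.
Try y = 5.47 m: A³/T = 18480 — too large.
Try y = 4.54 m: A³/T = 8250 — close enough.

y_c = 4.54 m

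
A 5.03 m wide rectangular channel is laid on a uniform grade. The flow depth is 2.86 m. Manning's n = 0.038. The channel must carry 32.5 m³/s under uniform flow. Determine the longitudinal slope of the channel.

Flow area A = b·y = 5.03 × 2.86 = 14.39 m². Wetted perimeter P = b + 2y = 5.03 + 2×2.86 = 10.75 m.
Hydraulic radius R = A/P = 14.39/10.75 = 1.338 m.
From Manning's equation, S = [nQ / (1 A R^(2/3))]² = [0.038 × 32.5 / (1 × 14.39 × 1.338^(2/3))]² = 0.005.

S = 0.005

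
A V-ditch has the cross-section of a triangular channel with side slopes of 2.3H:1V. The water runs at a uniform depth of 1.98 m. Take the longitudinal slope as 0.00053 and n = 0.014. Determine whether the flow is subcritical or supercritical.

For a triangular section with side slope z = 2.3: A = zy² = 2.3×1.98² = 9.017 m²; P = 2y√(1+z²) = 2×1.98×2.508 = 9.932 m.
Hydraulic radius R = A/P = 9.017/9.932 = 0.9079 m.
V = (1/n) R^(2/3) √S = (1/0.014) × 0.9079^(2/3) × √0.00053 = 1.542 m/s. Hydraulic depth D_h = A/T = 9.017/9.108 = 0.99 m.
Froude number Fr = V/√(g·D_h) = 1.542/√(9.81×0.99) = 0.495, which is less than 1, so the flow is subcritical.

subcritical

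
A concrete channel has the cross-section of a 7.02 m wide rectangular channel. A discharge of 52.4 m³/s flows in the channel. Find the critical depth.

y_c = 1.78 m

For a rectangular channel, critical depth y_c = (q²/g)^(1/3) where q = Q/b = 52.4/7.02 = 7.464 m²/s.
So y_c = (7.464²/9.81)^(1/3) = 1.78 m.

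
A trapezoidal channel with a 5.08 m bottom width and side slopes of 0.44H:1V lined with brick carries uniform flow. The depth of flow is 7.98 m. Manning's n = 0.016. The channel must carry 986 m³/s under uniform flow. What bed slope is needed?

With bottom width b = 5.08 m and side slope z = 0.44: A = (b + zy)y = (5.08 + 0.44×7.98)×7.98 = 68.56 m²; P = b + 2y√(1+z²) = 5.08 + 2×7.98×1.093 = 22.52 m.
Hydraulic radius R = A/P = 68.56/22.52 = 3.045 m.
From Manning's equation, S = [nQ / (1 A R^(2/3))]² = [0.016 × 986 / (1 × 68.56 × 3.045^(2/3))]² = 0.012.

S = 0.012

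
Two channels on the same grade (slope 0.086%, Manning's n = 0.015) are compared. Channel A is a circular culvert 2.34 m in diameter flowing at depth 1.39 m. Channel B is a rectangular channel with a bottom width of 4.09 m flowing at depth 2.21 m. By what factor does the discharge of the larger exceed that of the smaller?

4.73

Channel A: For a circular section of diameter D = 2.34 m at depth y = 1.39 m, the central angle is θ = 2 arccos(1 − 2y/D) = 3.52 rad. Then A = (D²/8)(θ − sin θ) = 2.662 m² and P = Dθ/2 = 4.118 m. Hydraulic radius R = A/P = 2.662/4.118 = 0.6464 m. Q_A = (1/0.015)·2.662·0.6464^(2/3)·√0.00086 = 3.891 m³/s.
Channel B: Flow area A = b·y = 4.09 × 2.21 = 9.039 m². Wetted perimeter P = b + 2y = 4.09 + 2×2.21 = 8.51 m. Hydraulic radius R = A/P = 9.039/8.51 = 1.062 m. Q_B = (1/0.015)·9.039·1.062^(2/3)·√0.00086 = 18.4 m³/s.
The larger discharge is 18.4 m³/s and the smaller is 3.891 m³/s; the ratio is 4.73.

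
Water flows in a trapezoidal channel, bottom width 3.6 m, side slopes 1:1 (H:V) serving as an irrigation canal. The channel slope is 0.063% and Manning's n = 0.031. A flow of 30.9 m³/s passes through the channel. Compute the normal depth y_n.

Manning's equation rearranged: A R^(2/3) = nQ / (1·√S) = 0.031 × 30.9 / (√0.00063) = 38.16.
Trying y = 2.95 m: A R^(2/3) = 26.63 — short.
Trying y = 4.32 m: A R^(2/3) = 57.22 — over.
Trying y = 3.54 m: A R^(2/3) = 38.18 — close enough.

y_n = 3.54 m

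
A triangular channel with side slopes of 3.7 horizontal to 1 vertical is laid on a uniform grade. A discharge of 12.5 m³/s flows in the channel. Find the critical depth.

y_c = 1.18 m

At critical depth, Q² T / (g A³) = 1, i.e. A³/T = Q²/g = 12.5²/9.81 = 15.93.
At y = 1.43 m: A³/T = 40.93 — high.
At y = 0.808 m: A³/T = 2.357 — low.
At y = 1.18 m: A³/T = 15.66 — ≈ 15.93.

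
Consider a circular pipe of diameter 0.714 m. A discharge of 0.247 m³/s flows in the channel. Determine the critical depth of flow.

y_c = 0.306 m

At critical depth, Q² T / (g A³) = 1, i.e. A³/T = Q²/g = 0.247²/9.81 = 0.006219.
Trying y = 0.356 m: A³/T = 0.01112 — too large.
Trying y = 0.211 m: A³/T = 0.001486 — too small.
Trying y = 0.306 m: A³/T = 0.006231 — close enough.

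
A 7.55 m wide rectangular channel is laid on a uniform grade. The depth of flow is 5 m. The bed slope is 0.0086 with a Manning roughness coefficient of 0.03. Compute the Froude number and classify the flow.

Flow area A = b·y = 7.55 × 5 = 37.75 m². Wetted perimeter P = b + 2y = 7.55 + 2×5 = 17.55 m.
Hydraulic radius R = A/P = 37.75/17.55 = 2.151 m.
V = (1/n) R^(2/3) √S = (1/0.03) × 2.151^(2/3) × √0.0086 = 5.151 m/s. Hydraulic depth D_h = A/T = 37.75/7.55 = 5 m.
Froude number Fr = V/√(g·D_h) = 5.151/√(9.81×5) = 0.735, which is less than 1, so the flow is subcritical.

subcritical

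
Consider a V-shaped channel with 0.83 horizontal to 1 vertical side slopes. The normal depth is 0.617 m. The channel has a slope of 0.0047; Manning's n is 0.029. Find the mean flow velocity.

V = 0.8 m/s

For a triangular section with side slope z = 0.83: A = zy² = 0.83×0.617² = 0.316 m²; P = 2y√(1+z²) = 2×0.617×1.3 = 1.604 m.
Hydraulic radius R = A/P = 0.316/1.604 = 0.197 m.
From Manning's equation, V = (1/n) R^(2/3) S^(1/2) = (1/0.029) × 0.197^(2/3) × 0.0047^(1/2) = 0.8 m/s.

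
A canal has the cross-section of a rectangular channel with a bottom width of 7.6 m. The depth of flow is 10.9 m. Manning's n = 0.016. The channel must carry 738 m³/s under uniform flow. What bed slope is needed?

S = 0.00511

Flow area A = b·y = 7.6 × 10.9 = 82.84 m². Wetted perimeter P = b + 2y = 7.6 + 2×10.9 = 29.4 m.
Hydraulic radius R = A/P = 82.84/29.4 = 2.818 m.
From Manning's equation, S = [nQ / (1 A R^(2/3))]² = [0.016 × 738 / (1 × 82.84 × 2.818^(2/3))]² = 0.00511.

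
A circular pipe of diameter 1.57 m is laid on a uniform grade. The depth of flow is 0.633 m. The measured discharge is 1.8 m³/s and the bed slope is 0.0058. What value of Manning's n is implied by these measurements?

n = 0.015

For a circular section of diameter D = 1.57 m at depth y = 0.633 m, the central angle is θ = 2 arccos(1 − 2y/D) = 2.752 rad. Then A = (D²/8)(θ − sin θ) = 0.7308 m² and P = Dθ/2 = 2.16 m.
Hydraulic radius R = A/P = 0.7308/2.16 = 0.3383 m.
Rearranging Manning's equation: n = (1/Q) A R^(2/3) S^(1/2) = (1/1.8) × 0.7308 × 0.3383^(2/3) × √0.0058 = 0.015.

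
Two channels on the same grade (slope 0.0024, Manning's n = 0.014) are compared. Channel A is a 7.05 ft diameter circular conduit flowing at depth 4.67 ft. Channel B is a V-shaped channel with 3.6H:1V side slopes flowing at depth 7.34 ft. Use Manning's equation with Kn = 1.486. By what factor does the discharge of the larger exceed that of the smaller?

Channel A: For a circular section of diameter D = 7.05 ft at depth y = 4.67 ft, the central angle is θ = 2 arccos(1 − 2y/D) = 3.803 rad. Then A = (D²/8)(θ − sin θ) = 27.45 ft² and P = Dθ/2 = 13.41 ft. Hydraulic radius R = A/P = 27.45/13.41 = 2.047 ft. Q_A = (1.486/0.014)·27.45·2.047^(2/3)·√0.0024 = 230.1 ft³/s.
Channel B: For a triangular section with side slope z = 3.6: A = zy² = 3.6×7.34² = 194 ft²; P = 2y√(1+z²) = 2×7.34×3.736 = 54.85 ft. Hydraulic radius R = A/P = 194/54.85 = 3.536 ft. Q_B = (1.486/0.014)·194·3.536^(2/3)·√0.0024 = 2341 ft³/s.
The larger discharge is 2341 ft³/s and the smaller is 230.1 ft³/s; the ratio is 10.2.

10.2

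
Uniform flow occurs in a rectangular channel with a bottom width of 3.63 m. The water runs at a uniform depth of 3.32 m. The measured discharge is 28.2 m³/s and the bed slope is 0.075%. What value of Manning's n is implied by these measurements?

n = 0.013

Flow area A = b·y = 3.63 × 3.32 = 12.05 m². Wetted perimeter P = b + 2y = 3.63 + 2×3.32 = 10.27 m.
Hydraulic radius R = A/P = 12.05/10.27 = 1.173 m.
Rearranging Manning's equation: n = (1/Q) A R^(2/3) S^(1/2) = (1/28.2) × 12.05 × 1.173^(2/3) × √0.00075 = 0.013.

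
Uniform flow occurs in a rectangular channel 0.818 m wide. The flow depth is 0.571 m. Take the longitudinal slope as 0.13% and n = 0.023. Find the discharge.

Q = 0.281 m³/s

Flow area A = b·y = 0.818 × 0.571 = 0.4671 m². Wetted perimeter P = b + 2y = 0.818 + 2×0.571 = 1.96 m.
Hydraulic radius R = A/P = 0.4671/1.96 = 0.2383 m.
Manning's equation: Q = (1/n) A R^(2/3) S^(1/2) = (1/0.023) × 0.4671 × 0.2383^(2/3) × 0.0013^(1/2) = 0.281 m³/s.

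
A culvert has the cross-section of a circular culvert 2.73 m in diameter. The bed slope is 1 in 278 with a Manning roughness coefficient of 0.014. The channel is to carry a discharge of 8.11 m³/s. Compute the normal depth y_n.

Manning's equation rearranged: A R^(2/3) = nQ / (1·√S) = 0.014 × 8.11 / (√0.003597) = 1.893.
Trying y = 0.958 m: A R^(2/3) = 1.199 — low.
Trying y = 1.54 m: A R^(2/3) = 2.768 — high.
Trying y = 1.23 m: A R^(2/3) = 1.894 — ≈ 1.893.

y_n = 1.23 m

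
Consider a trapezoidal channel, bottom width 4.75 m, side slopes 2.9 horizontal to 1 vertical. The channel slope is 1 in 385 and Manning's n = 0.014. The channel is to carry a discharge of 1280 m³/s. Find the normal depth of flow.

y_n = 6.52 m

Manning's equation rearranged: A R^(2/3) = nQ / (1·√S) = 0.014 × 1280 / (√0.002597) = 351.6.
Try y = 4.43 m: A R^(2/3) = 141.3 — low.
Try y = 8.14 m: A R^(2/3) = 602.8 — high.
Try y = 6.52 m: A R^(2/3) = 352 — close enough.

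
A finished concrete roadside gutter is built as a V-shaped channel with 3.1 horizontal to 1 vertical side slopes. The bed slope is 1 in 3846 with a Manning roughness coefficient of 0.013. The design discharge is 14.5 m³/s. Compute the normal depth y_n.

y_n = 1.98 m

Manning's equation rearranged: A R^(2/3) = nQ / (1·√S) = 0.013 × 14.5 / (√0.00026) = 11.69.
Trying y = 2.42 m: A R^(2/3) = 19.95 — high.
Trying y = 1.43 m: A R^(2/3) = 4.904 — low.
Trying y = 1.98 m: A R^(2/3) = 11.68 — matches.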